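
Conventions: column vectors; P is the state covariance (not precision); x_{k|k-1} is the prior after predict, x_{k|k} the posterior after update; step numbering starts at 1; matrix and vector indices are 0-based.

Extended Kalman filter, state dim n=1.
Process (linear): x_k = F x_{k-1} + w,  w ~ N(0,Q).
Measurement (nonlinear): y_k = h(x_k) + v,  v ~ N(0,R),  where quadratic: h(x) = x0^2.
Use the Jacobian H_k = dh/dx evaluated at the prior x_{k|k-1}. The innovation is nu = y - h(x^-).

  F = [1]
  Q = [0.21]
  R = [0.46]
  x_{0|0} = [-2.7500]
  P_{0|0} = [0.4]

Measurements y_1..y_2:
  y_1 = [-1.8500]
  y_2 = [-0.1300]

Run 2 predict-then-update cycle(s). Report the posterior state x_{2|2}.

step 1: x^-=[-2.7500]  P^-=[0.6100]  H_jac=[-5.5000]  S=[18.9125]  K=[-0.1774]  nu=[-9.4125]  x^+=[-1.0803]  P^+=[0.0148]
step 2: x^-=[-1.0803]  P^-=[0.2248]  H_jac=[-2.1605]  S=[1.5095]  K=[-0.3218]  nu=[-1.2970]  x^+=[-0.6629]  P^+=[0.0685]

x_post = [-0.6629]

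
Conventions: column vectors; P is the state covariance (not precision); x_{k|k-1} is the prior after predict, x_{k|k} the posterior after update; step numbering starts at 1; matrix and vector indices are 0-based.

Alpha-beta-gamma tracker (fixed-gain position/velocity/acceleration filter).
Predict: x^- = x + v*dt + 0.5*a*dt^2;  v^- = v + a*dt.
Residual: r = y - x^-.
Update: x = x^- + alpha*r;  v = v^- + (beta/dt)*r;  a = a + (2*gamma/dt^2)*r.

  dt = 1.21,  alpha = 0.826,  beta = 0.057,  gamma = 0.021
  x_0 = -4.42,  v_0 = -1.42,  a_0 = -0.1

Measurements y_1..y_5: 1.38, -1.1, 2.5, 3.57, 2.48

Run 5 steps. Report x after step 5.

step 1: x_pred=-6.2114  r=7.5914  x^+=0.0591  v^+=-1.1834  a^+=0.1178
step 2: x_pred=-1.2866  r=0.1866  x^+=-1.1325  v^+=-1.0321  a^+=0.1231
step 3: x_pred=-2.2912  r=4.7912  x^+=1.6663  v^+=-0.6574  a^+=0.2606
step 4: x_pred=1.0616  r=2.5084  x^+=3.1335  v^+=-0.2240  a^+=0.3325
step 5: x_pred=3.1060  r=-0.6260  x^+=2.5889  v^+=0.1489  a^+=0.3146

x_post = 2.5889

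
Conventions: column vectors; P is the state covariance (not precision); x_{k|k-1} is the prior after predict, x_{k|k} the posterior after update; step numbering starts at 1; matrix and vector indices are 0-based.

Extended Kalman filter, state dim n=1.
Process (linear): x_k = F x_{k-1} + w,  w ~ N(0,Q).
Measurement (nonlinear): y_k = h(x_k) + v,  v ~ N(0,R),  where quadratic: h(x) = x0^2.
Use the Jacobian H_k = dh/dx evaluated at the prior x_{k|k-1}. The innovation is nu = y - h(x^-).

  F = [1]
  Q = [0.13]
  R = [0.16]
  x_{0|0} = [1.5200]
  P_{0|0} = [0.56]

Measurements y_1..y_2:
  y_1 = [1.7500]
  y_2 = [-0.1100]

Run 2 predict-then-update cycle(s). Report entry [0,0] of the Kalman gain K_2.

K[0,0] = 0.3240

step 1: x^-=[1.5200]  P^-=[0.6900]  H_jac=[3.0400]  S=[6.5367]  K=[0.3209]  nu=[-0.5604]  x^+=[1.3402]  P^+=[0.0169]
step 2: x^-=[1.3402]  P^-=[0.1469]  H_jac=[2.6803]  S=[1.2153]  K=[0.3240]  nu=[-1.9061]  x^+=[0.7227]  P^+=[0.0193]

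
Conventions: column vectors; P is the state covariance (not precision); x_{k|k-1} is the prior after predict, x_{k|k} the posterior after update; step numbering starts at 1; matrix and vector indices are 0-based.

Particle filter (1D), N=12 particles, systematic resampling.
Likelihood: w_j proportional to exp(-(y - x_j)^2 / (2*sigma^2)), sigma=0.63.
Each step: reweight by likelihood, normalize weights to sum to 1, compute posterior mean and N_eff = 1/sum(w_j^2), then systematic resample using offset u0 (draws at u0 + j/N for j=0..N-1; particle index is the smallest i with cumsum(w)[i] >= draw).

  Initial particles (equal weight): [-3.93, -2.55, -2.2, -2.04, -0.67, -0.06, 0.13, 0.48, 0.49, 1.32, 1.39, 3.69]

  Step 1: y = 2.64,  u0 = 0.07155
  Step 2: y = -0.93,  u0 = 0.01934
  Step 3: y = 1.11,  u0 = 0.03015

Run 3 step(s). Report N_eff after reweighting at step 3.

N_eff = 11.9945

step 1: w=[0.0000, 0.0000, 0.0000, 0.0000, 0.0000, 0.0002, 0.0007, 0.0055, 0.0058, 0.2198, 0.2757, 0.4922]  mean=2.4952  Neff=2.7273  idx=[9, 9, 10, 10, 10, 10, 11, 11, 11, 11, 11, 11]
step 2: w=[0.2140, 0.2140, 0.1430, 0.1430, 0.1430, 0.1430, 0.0000, 0.0000, 0.0000, 0.0000, 0.0000, 0.0000]  mean=1.3600  Neff=5.7676  idx=[0, 0, 0, 1, 1, 2, 2, 3, 3, 4, 4, 5]
step 3: w=[0.0854, 0.0854, 0.0854, 0.0854, 0.0854, 0.0818, 0.0818, 0.0818, 0.0818, 0.0818, 0.0818, 0.0818]  mean=1.3601  Neff=11.9945  idx=[0, 1, 2, 3, 4, 5, 6, 7, 8, 9, 10, 11]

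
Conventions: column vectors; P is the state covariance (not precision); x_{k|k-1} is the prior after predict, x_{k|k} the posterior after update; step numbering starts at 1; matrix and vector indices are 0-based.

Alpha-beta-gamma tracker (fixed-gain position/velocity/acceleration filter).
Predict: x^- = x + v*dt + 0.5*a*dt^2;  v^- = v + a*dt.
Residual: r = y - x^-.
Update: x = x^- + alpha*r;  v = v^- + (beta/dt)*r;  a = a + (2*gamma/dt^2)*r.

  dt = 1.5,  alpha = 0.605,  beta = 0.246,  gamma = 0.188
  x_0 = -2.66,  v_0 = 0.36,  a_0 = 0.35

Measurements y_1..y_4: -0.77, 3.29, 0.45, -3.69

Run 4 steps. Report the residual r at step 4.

step 1: x_pred=-1.7263  r=0.9563  x^+=-1.1477  v^+=1.0418  a^+=0.5098
step 2: x_pred=0.9885  r=2.3015  x^+=2.3809  v^+=2.1840  a^+=0.8944
step 3: x_pred=6.6631  r=-6.2131  x^+=2.9042  v^+=2.5066  a^+=-0.1439
step 4: x_pred=6.5022  r=-10.1922  x^+=0.3359  v^+=0.6193  a^+=-1.8471

resid = -10.1922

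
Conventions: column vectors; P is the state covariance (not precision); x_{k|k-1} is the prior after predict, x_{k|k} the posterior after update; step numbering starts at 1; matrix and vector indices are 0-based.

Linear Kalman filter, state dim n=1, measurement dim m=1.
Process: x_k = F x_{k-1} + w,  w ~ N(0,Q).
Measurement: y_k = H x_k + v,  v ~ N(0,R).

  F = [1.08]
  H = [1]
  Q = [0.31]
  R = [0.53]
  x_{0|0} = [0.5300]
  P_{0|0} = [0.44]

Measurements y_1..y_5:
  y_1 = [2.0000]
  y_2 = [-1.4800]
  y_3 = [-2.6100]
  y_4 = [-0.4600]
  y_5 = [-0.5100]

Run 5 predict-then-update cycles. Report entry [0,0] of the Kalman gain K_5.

K[0,0] = 0.5513

step 1: x^-=[0.5724]  P^-=[0.8232]  S=[1.3532]  K=[0.6083]  nu=[1.4276]  x^+=[1.4409]  P^+=[0.3224]
step 2: x^-=[1.5561]  P^-=[0.6861]  S=[1.2161]  K=[0.5642]  nu=[-3.0361]  x^+=[-0.1568]  P^+=[0.2990]
step 3: x^-=[-0.1693]  P^-=[0.6588]  S=[1.1888]  K=[0.5542]  nu=[-2.4407]  x^+=[-1.5218]  P^+=[0.2937]
step 4: x^-=[-1.6436]  P^-=[0.6526]  S=[1.1826]  K=[0.5518]  nu=[1.1836]  x^+=[-0.9905]  P^+=[0.2925]
step 5: x^-=[-1.0697]  P^-=[0.6511]  S=[1.1811]  K=[0.5513]  nu=[0.5597]  x^+=[-0.7611]  P^+=[0.2922]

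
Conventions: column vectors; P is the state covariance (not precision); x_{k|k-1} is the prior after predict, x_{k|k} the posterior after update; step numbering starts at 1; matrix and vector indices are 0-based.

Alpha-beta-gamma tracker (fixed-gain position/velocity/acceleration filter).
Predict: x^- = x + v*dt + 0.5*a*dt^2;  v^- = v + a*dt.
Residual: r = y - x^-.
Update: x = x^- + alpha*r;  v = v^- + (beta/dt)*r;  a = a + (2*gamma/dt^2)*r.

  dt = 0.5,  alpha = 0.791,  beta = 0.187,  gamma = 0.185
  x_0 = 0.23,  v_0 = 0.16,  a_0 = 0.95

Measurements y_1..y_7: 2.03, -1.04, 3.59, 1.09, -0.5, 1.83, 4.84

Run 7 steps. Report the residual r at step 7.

resid = 4.8586

step 1: x_pred=0.4287  r=1.6012  x^+=1.6953  v^+=1.2339  a^+=3.3198
step 2: x_pred=2.7273  r=-3.7673  x^+=-0.2526  v^+=1.4848  a^+=-2.2557
step 3: x_pred=0.2078  r=3.3822  x^+=2.8831  v^+=1.6219  a^+=2.7499
step 4: x_pred=4.0378  r=-2.9478  x^+=1.7061  v^+=1.8944  a^+=-1.6128
step 5: x_pred=2.4517  r=-2.9517  x^+=0.1169  v^+=-0.0159  a^+=-5.9814
step 6: x_pred=-0.6387  r=2.4687  x^+=1.3140  v^+=-2.0833  a^+=-2.3276
step 7: x_pred=-0.0186  r=4.8586  x^+=3.8246  v^+=-1.4300  a^+=4.8631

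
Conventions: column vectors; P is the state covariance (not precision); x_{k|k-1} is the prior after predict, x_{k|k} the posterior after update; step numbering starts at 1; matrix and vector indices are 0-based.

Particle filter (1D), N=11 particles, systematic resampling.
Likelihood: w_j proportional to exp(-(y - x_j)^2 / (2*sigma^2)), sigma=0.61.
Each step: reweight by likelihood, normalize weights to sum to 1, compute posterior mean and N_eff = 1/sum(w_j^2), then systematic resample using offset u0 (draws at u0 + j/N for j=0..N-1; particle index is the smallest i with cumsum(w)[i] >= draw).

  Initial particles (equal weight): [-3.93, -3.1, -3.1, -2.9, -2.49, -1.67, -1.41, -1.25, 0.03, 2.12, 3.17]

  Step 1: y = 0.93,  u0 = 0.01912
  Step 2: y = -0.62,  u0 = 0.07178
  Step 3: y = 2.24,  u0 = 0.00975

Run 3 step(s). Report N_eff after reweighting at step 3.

N_eff = 11.0000

step 1: w=[0.0000, 0.0000, 0.0000, 0.0000, 0.0000, 0.0002, 0.0013, 0.0034, 0.6879, 0.3047, 0.0024]  mean=0.6677  Neff=1.7665  idx=[8, 8, 8, 8, 8, 8, 8, 8, 9, 9, 9]
step 2: w=[0.1250, 0.1250, 0.1250, 0.1250, 0.1250, 0.1250, 0.1250, 0.1250, 0.0000, 0.0000, 0.0000]  mean=0.0301  Neff=8.0004  idx=[0, 1, 2, 2, 3, 4, 4, 5, 6, 7, 7]
step 3: w=[0.0909, 0.0909, 0.0909, 0.0909, 0.0909, 0.0909, 0.0909, 0.0909, 0.0909, 0.0909, 0.0909]  mean=0.0300  Neff=11.0000  idx=[0, 1, 2, 3, 4, 5, 6, 7, 8, 9, 10]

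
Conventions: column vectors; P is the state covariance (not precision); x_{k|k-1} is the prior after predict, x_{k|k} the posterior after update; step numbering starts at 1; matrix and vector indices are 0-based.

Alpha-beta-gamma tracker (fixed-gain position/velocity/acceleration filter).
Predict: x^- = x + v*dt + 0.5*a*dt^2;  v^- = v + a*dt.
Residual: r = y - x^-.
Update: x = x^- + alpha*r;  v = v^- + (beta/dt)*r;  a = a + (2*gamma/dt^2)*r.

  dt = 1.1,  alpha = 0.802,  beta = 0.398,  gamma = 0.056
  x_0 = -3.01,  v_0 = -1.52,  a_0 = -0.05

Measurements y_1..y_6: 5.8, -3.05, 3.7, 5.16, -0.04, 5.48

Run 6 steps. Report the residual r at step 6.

resid = 4.0774

step 1: x_pred=-4.7123  r=10.5122  x^+=3.7186  v^+=2.2285  a^+=0.9230
step 2: x_pred=6.7284  r=-9.7784  x^+=-1.1139  v^+=-0.2941  a^+=0.0179
step 3: x_pred=-1.4266  r=5.1266  x^+=2.6849  v^+=1.5805  a^+=0.4925
step 4: x_pred=4.7214  r=0.4386  x^+=5.0732  v^+=2.2809  a^+=0.5331
step 5: x_pred=7.9046  r=-7.9446  x^+=1.5330  v^+=-0.0073  a^+=-0.2023
step 6: x_pred=1.4026  r=4.0774  x^+=4.6727  v^+=1.2454  a^+=0.1751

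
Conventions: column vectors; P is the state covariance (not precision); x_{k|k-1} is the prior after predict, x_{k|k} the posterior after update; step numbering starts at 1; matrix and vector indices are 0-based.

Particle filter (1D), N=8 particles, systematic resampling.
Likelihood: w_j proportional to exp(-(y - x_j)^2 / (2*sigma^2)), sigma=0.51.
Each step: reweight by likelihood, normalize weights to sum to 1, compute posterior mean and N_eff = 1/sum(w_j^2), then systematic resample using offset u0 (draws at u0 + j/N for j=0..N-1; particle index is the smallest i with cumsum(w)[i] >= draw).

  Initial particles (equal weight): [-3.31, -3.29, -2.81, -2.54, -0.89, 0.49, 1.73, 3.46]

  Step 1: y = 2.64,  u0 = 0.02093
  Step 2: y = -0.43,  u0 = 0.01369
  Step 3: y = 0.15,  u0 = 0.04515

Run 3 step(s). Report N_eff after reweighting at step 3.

step 1: w=[0.0000, 0.0000, 0.0000, 0.0000, 0.0000, 0.0003, 0.4256, 0.5741]  mean=2.7228  Neff=1.9580  idx=[6, 6, 6, 6, 7, 7, 7, 7]
step 2: w=[0.2500, 0.2500, 0.2500, 0.2500, 0.0000, 0.0000, 0.0000, 0.0000]  mean=1.7300  Neff=4.0000  idx=[0, 0, 1, 1, 2, 2, 3, 3]
step 3: w=[0.1250, 0.1250, 0.1250, 0.1250, 0.1250, 0.1250, 0.1250, 0.1250]  mean=1.7300  Neff=8.0000  idx=[0, 1, 2, 3, 4, 5, 6, 7]

N_eff = 8.0000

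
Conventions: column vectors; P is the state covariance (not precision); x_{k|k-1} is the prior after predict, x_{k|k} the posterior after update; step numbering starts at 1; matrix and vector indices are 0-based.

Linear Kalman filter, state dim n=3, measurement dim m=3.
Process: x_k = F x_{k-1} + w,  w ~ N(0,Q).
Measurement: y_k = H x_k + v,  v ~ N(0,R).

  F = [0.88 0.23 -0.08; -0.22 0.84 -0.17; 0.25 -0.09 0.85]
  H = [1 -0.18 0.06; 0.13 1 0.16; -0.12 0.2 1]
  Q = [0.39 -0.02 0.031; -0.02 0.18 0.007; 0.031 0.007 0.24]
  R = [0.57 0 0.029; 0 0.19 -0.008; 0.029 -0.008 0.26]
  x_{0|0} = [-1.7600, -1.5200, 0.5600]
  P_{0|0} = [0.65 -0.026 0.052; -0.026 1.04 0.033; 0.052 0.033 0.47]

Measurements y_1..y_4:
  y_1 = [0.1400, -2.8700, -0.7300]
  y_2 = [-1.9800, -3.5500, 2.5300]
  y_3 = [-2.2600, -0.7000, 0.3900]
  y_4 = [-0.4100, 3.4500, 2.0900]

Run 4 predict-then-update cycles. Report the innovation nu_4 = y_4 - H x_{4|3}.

innov = [2.0482, 4.3073, 1.8752]

step 1: x^-=[-1.9432, -0.9848, 0.1728]  P^-=[0.9323 0.0332 0.1656; 0.0332 0.9629 -0.1691; 0.1656 -0.1691 0.6468]  S=[1.5474 0.0090 0.1215; 0.0090 1.1467 0.1142; 0.1215 0.1142 0.8498]  K=[0.6070 0.1567 -0.0368; -0.0961 0.8281 -0.0747; 0.0976 -0.1088 0.6987]  nu=[1.8956, -1.6602, -0.9390]  x^+=[-1.0181, -2.4717, -0.1176]  P^+=[0.3379 -0.0221 0.0518; -0.0221 0.1713 -0.0658; 0.0518 -0.0658 0.2047]
step 2: x^-=[-1.4550, -1.8323, -0.1320]  P^-=[0.6482 -0.0646 0.1127; -0.0646 0.3540 -0.1190; 0.1127 -0.1190 0.4435]  S=[1.2706 -0.0231 0.0826; -0.0231 0.5161 0.0194; 0.0826 0.0194 0.6554]  K=[0.5287 0.0980 -0.0360; -0.0907 0.6313 -0.0690; 0.0852 -0.0839 0.6114]  nu=[-0.8469, -1.5075, 2.8539]  x^+=[-2.1533, -2.9040, 1.6672]  P^+=[0.2928 -0.0265 0.0456; -0.0265 0.1328 -0.0553; 0.0456 -0.0553 0.1787]
step 3: x^-=[-2.6962, -2.2490, 1.1401]  P^-=[0.6098 -0.0670 0.1031; -0.0670 0.3220 -0.1019; 0.1031 -0.1019 0.4175]  S=[1.2305 -0.0260 0.0739; -0.0260 0.4873 0.0263; 0.0739 0.0263 0.6369]  K=[0.5146 0.0885 -0.0374; -0.0900 0.6080 -0.0609; 0.0816 -0.0723 0.5976]  nu=[-0.0370, 1.7171, -0.6239]  x^+=[-2.5399, -1.1637, 0.6400]  P^+=[0.2847 -0.0269 0.0440; -0.0269 0.1278 -0.0521; 0.0440 -0.0521 0.1740]
step 4: x^-=[-2.5539, -0.5275, 0.0138]  P^-=[0.6032 -0.0669 0.1012; -0.0669 0.3171 -0.0978; 0.1012 -0.0978 0.4125]  S=[1.2233 -0.0261 0.0721; -0.0261 0.4834 0.0286; 0.0721 0.0286 0.6336]  K=[0.5120 0.0872 -0.0377; -0.0898 0.6043 -0.0586; 0.0809 -0.0694 0.5949]  nu=[2.0482, 4.3073, 1.8752]  x^+=[-1.2004, 1.7816, 0.9962]  P^+=[0.2833 -0.0269 0.0437; -0.0269 0.1270 -0.0513; 0.0437 -0.0513 0.1731]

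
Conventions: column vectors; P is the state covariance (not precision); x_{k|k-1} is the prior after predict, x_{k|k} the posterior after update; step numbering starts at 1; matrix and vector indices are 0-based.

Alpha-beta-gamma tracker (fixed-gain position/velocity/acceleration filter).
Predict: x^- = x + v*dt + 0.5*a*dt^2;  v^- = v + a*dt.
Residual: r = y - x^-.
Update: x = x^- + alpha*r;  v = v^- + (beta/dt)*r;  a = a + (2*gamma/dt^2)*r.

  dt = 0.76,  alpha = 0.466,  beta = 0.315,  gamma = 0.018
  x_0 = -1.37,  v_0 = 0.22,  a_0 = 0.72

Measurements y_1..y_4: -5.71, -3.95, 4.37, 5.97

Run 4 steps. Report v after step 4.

v_post = 5.4026

step 1: x_pred=-0.9949  r=-4.7151  x^+=-3.1921  v^+=-1.1871  a^+=0.4261
step 2: x_pred=-3.9712  r=0.0212  x^+=-3.9613  v^+=-0.8544  a^+=0.4274
step 3: x_pred=-4.4873  r=8.8573  x^+=-0.3598  v^+=3.1415  a^+=0.9795
step 4: x_pred=2.3107  r=3.6593  x^+=4.0159  v^+=5.4026  a^+=1.2076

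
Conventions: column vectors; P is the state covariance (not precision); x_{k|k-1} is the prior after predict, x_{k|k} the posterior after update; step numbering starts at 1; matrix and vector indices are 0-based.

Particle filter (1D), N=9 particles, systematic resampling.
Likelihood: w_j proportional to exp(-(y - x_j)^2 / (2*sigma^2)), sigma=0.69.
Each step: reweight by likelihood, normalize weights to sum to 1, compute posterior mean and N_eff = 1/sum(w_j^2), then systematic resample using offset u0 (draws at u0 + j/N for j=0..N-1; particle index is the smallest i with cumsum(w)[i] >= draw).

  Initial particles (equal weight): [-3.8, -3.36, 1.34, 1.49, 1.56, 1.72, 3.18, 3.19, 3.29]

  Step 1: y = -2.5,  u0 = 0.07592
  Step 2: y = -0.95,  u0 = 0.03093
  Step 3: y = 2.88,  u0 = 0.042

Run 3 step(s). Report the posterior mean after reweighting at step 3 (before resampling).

post_mean = -3.3600

step 1: w=[0.2693, 0.7307, 0.0000, 0.0000, 0.0000, 0.0000, 0.0000, 0.0000, 0.0000]  mean=-3.4785  Neff=1.6490  idx=[0, 0, 1, 1, 1, 1, 1, 1, 1]
step 2: w=[0.0123, 0.0123, 0.1394, 0.1394, 0.1394, 0.1394, 0.1394, 0.1394, 0.1394]  mean=-3.3708  Neff=7.3401  idx=[2, 2, 3, 4, 5, 6, 6, 7, 8]
step 3: w=[0.1111, 0.1111, 0.1111, 0.1111, 0.1111, 0.1111, 0.1111, 0.1111, 0.1111]  mean=-3.3600  Neff=9.0000  idx=[0, 1, 2, 3, 4, 5, 6, 7, 8]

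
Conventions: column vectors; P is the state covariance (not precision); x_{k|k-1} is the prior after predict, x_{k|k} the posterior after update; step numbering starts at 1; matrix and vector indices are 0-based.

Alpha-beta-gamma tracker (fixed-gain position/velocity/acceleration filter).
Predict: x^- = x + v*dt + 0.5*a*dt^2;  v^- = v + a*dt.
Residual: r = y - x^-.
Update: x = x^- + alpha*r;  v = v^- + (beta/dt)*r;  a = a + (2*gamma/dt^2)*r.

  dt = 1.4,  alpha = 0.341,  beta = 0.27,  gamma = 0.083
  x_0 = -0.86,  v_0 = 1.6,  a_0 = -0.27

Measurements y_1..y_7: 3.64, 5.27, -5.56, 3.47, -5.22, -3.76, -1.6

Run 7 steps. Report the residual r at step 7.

step 1: x_pred=1.1154  r=2.5246  x^+=1.9763  v^+=1.7089  a^+=-0.0562
step 2: x_pred=4.3137  r=0.9563  x^+=4.6398  v^+=1.8147  a^+=0.0248
step 3: x_pred=7.2046  r=-12.7646  x^+=2.8519  v^+=-0.6123  a^+=-1.0563
step 4: x_pred=0.9595  r=2.5105  x^+=1.8156  v^+=-1.6070  a^+=-0.8436
step 5: x_pred=-1.2609  r=-3.9591  x^+=-2.6110  v^+=-3.5516  a^+=-1.1790
step 6: x_pred=-8.7386  r=4.9786  x^+=-7.0409  v^+=-4.2420  a^+=-0.7573
step 7: x_pred=-13.7218  r=12.1218  x^+=-9.5883  v^+=-2.9644  a^+=0.2693

resid = 12.1218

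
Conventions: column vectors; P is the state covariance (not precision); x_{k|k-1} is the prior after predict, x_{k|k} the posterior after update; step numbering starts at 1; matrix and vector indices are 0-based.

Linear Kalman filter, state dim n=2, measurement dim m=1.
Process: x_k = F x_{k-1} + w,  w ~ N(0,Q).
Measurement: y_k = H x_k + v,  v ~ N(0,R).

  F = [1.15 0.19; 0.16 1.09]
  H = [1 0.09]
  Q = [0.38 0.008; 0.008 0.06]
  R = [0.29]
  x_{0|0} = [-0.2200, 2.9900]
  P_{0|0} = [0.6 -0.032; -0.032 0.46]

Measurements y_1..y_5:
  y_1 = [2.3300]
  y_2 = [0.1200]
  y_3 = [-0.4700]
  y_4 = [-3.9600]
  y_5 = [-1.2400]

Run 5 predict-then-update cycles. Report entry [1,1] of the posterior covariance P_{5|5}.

P_post[1,1] = 1.0669

step 1: x^-=[0.3151, 3.2239]  P^-=[1.1761 0.1726; 0.1726 0.6107]  S=[1.5021]  K=[0.7933; 0.1515]  nu=[1.7247]  x^+=[1.6834, 3.4852]  P^+=[0.2308 -0.0079; -0.0079 0.5763]
step 2: x^-=[2.5980, 4.0682]  P^-=[0.7025 0.1596; 0.1596 0.7478]  S=[1.0273]  K=[0.6978; 0.2209]  nu=[-2.8442]  x^+=[0.6133, 3.4399]  P^+=[0.2023 0.0013; 0.0013 0.6977]
step 3: x^-=[1.3589, 3.8477]  P^-=[0.6732 0.1913; 0.1913 0.8945]  S=[1.0049]  K=[0.6871; 0.2705]  nu=[-2.1751]  x^+=[-0.1356, 3.2593]  P^+=[0.1988 0.0046; 0.0046 0.8210]
step 4: x^-=[0.4633, 3.5309]  P^-=[0.6746 0.2205; 0.2205 1.0421]  S=[1.0127]  K=[0.6857; 0.3103]  nu=[-4.7411]  x^+=[-2.7877, 2.0597]  P^+=[0.1984 0.0050; 0.0050 0.9446]
step 5: x^-=[-2.8145, 1.7990]  P^-=[0.6787 0.2465; 0.2465 1.1891]  S=[1.0227]  K=[0.6853; 0.3457]  nu=[1.4126]  x^+=[-1.8464, 2.2874]  P^+=[0.1984 0.0042; 0.0042 1.0669]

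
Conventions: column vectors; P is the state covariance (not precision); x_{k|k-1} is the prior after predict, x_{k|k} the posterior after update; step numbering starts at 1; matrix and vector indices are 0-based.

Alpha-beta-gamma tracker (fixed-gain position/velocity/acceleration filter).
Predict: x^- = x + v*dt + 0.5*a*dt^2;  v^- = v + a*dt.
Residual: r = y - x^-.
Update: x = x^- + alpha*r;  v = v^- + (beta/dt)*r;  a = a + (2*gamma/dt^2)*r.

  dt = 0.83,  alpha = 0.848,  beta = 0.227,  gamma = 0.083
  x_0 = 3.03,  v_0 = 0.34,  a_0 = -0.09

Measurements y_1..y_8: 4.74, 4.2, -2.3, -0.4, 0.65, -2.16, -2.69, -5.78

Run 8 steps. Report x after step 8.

x_post = -5.6319

step 1: x_pred=3.2812  r=1.4588  x^+=4.5183  v^+=0.6643  a^+=0.2615
step 2: x_pred=5.1597  r=-0.9597  x^+=4.3459  v^+=0.6189  a^+=0.0303
step 3: x_pred=4.8700  r=-7.1700  x^+=-1.2102  v^+=-1.3170  a^+=-1.6974
step 4: x_pred=-2.8879  r=2.4879  x^+=-0.7782  v^+=-2.0454  a^+=-1.0979
step 5: x_pred=-2.8540  r=3.5040  x^+=0.1174  v^+=-1.9983  a^+=-0.2536
step 6: x_pred=-1.6286  r=-0.5314  x^+=-2.0792  v^+=-2.3542  a^+=-0.3816
step 7: x_pred=-4.1646  r=1.4746  x^+=-2.9141  v^+=-2.2676  a^+=-0.0263
step 8: x_pred=-4.8053  r=-0.9747  x^+=-5.6319  v^+=-2.5560  a^+=-0.2612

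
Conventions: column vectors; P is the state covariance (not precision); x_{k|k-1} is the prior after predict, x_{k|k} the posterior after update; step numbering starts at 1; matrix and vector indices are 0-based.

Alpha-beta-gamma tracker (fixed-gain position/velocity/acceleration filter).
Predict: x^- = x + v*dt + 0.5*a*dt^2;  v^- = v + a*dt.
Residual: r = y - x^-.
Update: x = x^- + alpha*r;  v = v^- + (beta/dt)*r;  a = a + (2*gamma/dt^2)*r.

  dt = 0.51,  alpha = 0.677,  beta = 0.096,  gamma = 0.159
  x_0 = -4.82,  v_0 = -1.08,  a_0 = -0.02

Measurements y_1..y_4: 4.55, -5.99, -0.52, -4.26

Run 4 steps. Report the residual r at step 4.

step 1: x_pred=-5.3734  r=9.9234  x^+=1.3447  v^+=0.7777  a^+=12.1124
step 2: x_pred=3.3166  r=-9.3066  x^+=-2.9840  v^+=5.2032  a^+=0.7341
step 3: x_pred=-0.2348  r=-0.2852  x^+=-0.4279  v^+=5.5239  a^+=0.3855
step 4: x_pred=2.4394  r=-6.6994  x^+=-2.0961  v^+=4.4595  a^+=-7.8053

resid = -6.6994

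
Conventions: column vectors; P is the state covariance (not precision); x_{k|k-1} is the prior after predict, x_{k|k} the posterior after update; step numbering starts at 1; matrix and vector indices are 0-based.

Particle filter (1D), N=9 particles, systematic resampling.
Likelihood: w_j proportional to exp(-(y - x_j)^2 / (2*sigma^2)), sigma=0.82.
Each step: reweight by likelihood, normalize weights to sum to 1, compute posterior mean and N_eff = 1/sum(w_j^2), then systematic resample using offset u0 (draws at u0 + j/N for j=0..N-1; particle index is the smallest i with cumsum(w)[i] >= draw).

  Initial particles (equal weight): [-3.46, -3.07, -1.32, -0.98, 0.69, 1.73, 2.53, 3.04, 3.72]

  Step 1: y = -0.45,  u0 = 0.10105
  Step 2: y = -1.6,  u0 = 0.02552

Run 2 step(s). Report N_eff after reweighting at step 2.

N_eff = 6.9697

step 1: w=[0.0007, 0.0034, 0.3165, 0.4510, 0.2114, 0.0162, 0.0008, 0.0001, 0.0000]  mean=-0.6964  Neff=2.8691  idx=[2, 2, 3, 3, 3, 3, 3, 4, 5]
step 2: w=[0.1666, 0.1666, 0.1327, 0.1327, 0.1327, 0.1327, 0.1327, 0.0036, 0.0000]  mean=-1.0872  Neff=6.9697  idx=[0, 0, 1, 2, 3, 3, 4, 5, 6]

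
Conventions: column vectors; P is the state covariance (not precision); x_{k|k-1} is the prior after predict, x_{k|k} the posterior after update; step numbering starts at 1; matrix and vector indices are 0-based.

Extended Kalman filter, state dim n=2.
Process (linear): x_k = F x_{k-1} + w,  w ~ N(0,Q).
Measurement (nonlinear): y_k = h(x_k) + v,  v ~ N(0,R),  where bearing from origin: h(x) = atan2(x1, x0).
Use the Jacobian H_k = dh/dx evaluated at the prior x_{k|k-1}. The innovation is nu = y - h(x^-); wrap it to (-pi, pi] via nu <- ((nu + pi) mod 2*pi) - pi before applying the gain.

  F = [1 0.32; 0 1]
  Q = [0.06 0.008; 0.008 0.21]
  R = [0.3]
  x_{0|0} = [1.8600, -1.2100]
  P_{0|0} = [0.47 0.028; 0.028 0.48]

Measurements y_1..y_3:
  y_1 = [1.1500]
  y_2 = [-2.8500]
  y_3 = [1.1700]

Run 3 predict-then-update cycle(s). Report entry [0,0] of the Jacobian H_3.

step 1: x^-=[1.4728, -1.2100]  P^-=[0.5971 0.1896; 0.1896 0.6900]  H_jac=[0.3330 0.4054]  S=[0.5308]  K=[0.5194; 0.6459]  nu=[1.8378]  x^+=[2.4274, -0.0230]  P^+=[0.4539 0.0115; 0.0115 0.4686]
step 2: x^-=[2.4200, -0.0230]  P^-=[0.5692 0.1695; 0.1695 0.6786]  H_jac=[0.0039 0.4132]  S=[0.4164]  K=[0.1735; 0.6749]  nu=[-2.8405]  x^+=[1.9271, -1.9401]  P^+=[0.5567 0.1207; 0.1207 0.4889]
step 3: x^-=[1.3063, -1.9401]  P^-=[0.7440 0.2851; 0.2851 0.6989]  H_jac=[0.3547 0.2388]  S=[0.4817]  K=[0.6891; 0.5564]  nu=[2.1482]  x^+=[2.7866, -0.7449]  P^+=[0.5153 0.1005; 0.1005 0.5498]

H_jac[0,0] = 0.3547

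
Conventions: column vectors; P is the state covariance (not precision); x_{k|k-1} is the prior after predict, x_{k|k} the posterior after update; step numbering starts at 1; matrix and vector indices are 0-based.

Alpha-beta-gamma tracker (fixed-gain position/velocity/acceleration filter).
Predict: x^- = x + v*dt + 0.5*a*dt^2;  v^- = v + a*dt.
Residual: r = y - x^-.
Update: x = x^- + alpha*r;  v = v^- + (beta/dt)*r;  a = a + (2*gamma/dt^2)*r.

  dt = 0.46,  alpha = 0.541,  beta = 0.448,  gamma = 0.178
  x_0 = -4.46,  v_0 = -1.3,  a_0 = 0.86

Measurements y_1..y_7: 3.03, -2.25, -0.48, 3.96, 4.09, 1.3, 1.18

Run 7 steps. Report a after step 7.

step 1: x_pred=-4.9670  r=7.9970  x^+=-0.6406  v^+=6.8840  a^+=14.3143
step 2: x_pred=4.0405  r=-6.2905  x^+=0.6373  v^+=7.3422  a^+=3.7311
step 3: x_pred=4.4095  r=-4.8895  x^+=1.7643  v^+=4.2966  a^+=-4.4951
step 4: x_pred=3.2651  r=0.6949  x^+=3.6411  v^+=2.9056  a^+=-3.3260
step 5: x_pred=4.6257  r=-0.5357  x^+=4.3359  v^+=0.8539  a^+=-4.2274
step 6: x_pred=4.2814  r=-2.9814  x^+=2.6685  v^+=-3.9944  a^+=-9.2434
step 7: x_pred=-0.1469  r=1.3269  x^+=0.5710  v^+=-6.9541  a^+=-7.0110

a_post = -7.0110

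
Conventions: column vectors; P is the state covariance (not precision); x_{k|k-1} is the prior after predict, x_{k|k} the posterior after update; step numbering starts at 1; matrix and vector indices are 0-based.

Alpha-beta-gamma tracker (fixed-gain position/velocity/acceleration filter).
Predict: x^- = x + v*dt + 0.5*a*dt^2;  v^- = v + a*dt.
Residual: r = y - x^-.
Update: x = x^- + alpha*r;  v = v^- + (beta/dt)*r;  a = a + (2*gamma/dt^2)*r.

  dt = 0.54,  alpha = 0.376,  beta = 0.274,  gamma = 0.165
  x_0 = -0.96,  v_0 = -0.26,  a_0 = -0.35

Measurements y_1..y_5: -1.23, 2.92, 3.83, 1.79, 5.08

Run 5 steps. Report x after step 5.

x_post = 7.1833

step 1: x_pred=-1.1514  r=-0.0786  x^+=-1.1810  v^+=-0.4889  a^+=-0.4389
step 2: x_pred=-1.5090  r=4.4290  x^+=0.1563  v^+=1.5214  a^+=4.5733
step 3: x_pred=1.6447  r=2.1853  x^+=2.4664  v^+=5.0998  a^+=7.0464
step 4: x_pred=6.2476  r=-4.4576  x^+=4.5716  v^+=6.6430  a^+=2.0017
step 5: x_pred=8.4507  r=-3.3707  x^+=7.1833  v^+=6.0137  a^+=-1.8128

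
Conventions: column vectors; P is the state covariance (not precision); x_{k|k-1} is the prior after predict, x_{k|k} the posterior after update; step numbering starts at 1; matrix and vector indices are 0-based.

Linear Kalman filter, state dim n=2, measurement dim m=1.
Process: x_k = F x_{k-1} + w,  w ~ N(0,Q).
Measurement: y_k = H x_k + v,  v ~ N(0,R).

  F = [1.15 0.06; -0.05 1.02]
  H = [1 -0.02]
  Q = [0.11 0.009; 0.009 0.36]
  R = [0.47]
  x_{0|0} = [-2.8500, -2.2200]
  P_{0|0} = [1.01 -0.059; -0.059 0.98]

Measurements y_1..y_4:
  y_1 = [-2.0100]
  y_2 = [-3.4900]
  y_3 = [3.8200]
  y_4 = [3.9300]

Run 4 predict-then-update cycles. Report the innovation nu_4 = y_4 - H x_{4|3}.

step 1: x^-=[-3.4107, -2.1219]  P^-=[1.4411 -0.0581; -0.0581 1.3881]  S=[1.9140]  K=[0.7535; -0.0449]  nu=[1.3583]  x^+=[-2.3872, -2.1829]  P^+=[0.3543 0.0066; 0.0066 1.3843]
step 2: x^-=[-2.8762, -2.1072]  P^-=[0.5845 0.0811; 0.0811 1.8004]  S=[1.0519]  K=[0.5541; 0.0428]  nu=[-0.6559]  x^+=[-3.2396, -2.1352]  P^+=[0.2615 0.0561; 0.0561 1.7985]
step 3: x^-=[-3.8537, -2.0160]  P^-=[0.4701 0.1697; 0.1697 2.2261]  S=[0.9342]  K=[0.4996; 0.1340]  nu=[7.6334]  x^+=[-0.0403, -0.9934]  P^+=[0.2369 0.1071; 0.1071 2.2093]
step 4: x^-=[-0.1059, -1.0113]  P^-=[0.4461 0.2559; 0.2559 2.6482]  S=[0.9069]  K=[0.4862; 0.2238]  nu=[4.0157]  x^+=[1.8466, -0.1125]  P^+=[0.2317 0.1573; 0.1573 2.6028]

innov = [4.0157]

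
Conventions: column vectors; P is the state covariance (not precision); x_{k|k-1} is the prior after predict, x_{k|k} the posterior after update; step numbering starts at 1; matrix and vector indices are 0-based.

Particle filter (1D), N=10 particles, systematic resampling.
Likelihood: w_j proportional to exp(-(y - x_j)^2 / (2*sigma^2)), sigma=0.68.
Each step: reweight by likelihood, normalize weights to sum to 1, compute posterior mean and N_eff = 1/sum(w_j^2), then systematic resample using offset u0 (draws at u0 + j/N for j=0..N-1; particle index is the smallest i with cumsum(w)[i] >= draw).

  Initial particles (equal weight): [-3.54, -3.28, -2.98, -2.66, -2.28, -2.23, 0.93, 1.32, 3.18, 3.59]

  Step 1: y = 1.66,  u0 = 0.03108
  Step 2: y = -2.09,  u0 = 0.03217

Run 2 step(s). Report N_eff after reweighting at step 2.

N_eff = 4.8051

step 1: w=[0.0000, 0.0000, 0.0000, 0.0000, 0.0000, 0.0000, 0.3639, 0.5714, 0.0532, 0.0115]  mean=1.3033  Neff=2.1653  idx=[6, 6, 6, 6, 7, 7, 7, 7, 7, 7]
step 2: w=[0.2273, 0.2273, 0.2273, 0.2273, 0.0151, 0.0151, 0.0151, 0.0151, 0.0151, 0.0151]  mean=0.9653  Neff=4.8051  idx=[0, 0, 1, 1, 1, 2, 2, 3, 3, 5]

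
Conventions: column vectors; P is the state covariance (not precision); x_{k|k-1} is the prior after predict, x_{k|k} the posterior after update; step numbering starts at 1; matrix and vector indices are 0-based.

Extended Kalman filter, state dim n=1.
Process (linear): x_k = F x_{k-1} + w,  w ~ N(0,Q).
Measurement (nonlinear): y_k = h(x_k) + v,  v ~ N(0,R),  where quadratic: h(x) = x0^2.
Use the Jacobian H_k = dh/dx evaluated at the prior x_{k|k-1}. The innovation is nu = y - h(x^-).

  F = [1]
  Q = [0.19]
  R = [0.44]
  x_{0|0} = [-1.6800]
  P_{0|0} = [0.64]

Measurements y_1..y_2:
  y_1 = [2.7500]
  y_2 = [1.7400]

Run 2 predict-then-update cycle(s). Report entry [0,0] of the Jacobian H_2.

H_jac[0,0] = -3.3188

step 1: x^-=[-1.6800]  P^-=[0.8300]  H_jac=[-3.3600]  S=[9.8104]  K=[-0.2843]  nu=[-0.0724]  x^+=[-1.6594]  P^+=[0.0372]
step 2: x^-=[-1.6594]  P^-=[0.2272]  H_jac=[-3.3188]  S=[2.9428]  K=[-0.2563]  nu=[-1.0137]  x^+=[-1.3997]  P^+=[0.0340]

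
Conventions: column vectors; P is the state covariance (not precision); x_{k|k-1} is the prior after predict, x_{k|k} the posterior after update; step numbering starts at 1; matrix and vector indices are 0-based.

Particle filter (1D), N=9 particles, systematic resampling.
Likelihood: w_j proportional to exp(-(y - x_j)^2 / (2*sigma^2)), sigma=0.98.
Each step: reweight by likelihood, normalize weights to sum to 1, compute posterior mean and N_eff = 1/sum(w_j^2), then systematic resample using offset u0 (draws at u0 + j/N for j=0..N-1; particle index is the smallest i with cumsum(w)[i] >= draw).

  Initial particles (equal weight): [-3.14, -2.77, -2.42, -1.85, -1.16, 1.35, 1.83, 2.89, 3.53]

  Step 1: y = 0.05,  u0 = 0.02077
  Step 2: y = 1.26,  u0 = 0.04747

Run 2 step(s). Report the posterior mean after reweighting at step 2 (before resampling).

step 1: w=[0.0038, 0.0122, 0.0320, 0.1169, 0.3573, 0.3177, 0.1471, 0.0115, 0.0014]  mean=-0.0177  Neff=3.7697  idx=[2, 3, 4, 4, 4, 5, 5, 5, 6]
step 2: w=[0.0002, 0.0016, 0.0119, 0.0119, 0.0119, 0.2501, 0.2501, 0.2501, 0.2121]  mean=1.3561  Neff=4.2904  idx=[5, 5, 5, 6, 6, 7, 7, 8, 8]

post_mean = 1.3561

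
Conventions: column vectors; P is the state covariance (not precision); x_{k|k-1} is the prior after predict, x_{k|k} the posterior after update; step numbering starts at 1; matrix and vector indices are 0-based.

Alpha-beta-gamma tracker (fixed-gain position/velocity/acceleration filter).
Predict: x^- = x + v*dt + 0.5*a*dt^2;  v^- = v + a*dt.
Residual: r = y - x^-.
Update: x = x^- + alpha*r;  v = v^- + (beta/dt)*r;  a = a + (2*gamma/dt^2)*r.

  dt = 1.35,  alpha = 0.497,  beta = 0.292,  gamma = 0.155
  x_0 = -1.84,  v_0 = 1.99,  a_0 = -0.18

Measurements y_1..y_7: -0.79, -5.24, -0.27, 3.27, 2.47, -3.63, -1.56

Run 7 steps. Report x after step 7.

x_post = -0.0982

step 1: x_pred=0.6825  r=-1.4725  x^+=-0.0493  v^+=1.4285  a^+=-0.4305
step 2: x_pred=1.4869  r=-6.7269  x^+=-1.8564  v^+=-0.6076  a^+=-1.5747
step 3: x_pred=-4.1116  r=3.8416  x^+=-2.2023  v^+=-1.9025  a^+=-0.9212
step 4: x_pred=-5.6102  r=8.8802  x^+=-1.1967  v^+=-1.2254  a^+=0.5892
step 5: x_pred=-2.3141  r=4.7841  x^+=0.0636  v^+=0.6048  a^+=1.4030
step 6: x_pred=2.1586  r=-5.7886  x^+=-0.7183  v^+=1.2468  a^+=0.4184
step 7: x_pred=1.3461  r=-2.9061  x^+=-0.0982  v^+=1.1831  a^+=-0.0759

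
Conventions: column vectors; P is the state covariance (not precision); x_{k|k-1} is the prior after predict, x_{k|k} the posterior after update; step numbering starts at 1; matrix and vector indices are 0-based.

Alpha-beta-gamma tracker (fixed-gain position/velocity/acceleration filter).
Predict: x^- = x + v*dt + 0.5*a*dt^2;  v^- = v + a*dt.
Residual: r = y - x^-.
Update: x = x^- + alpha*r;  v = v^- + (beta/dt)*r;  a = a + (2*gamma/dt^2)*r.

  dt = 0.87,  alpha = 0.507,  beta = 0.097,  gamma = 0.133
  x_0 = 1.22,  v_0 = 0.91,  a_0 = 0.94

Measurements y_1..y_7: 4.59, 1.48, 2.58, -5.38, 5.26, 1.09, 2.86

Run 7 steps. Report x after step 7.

x_post = -1.5529

step 1: x_pred=2.3674  r=2.2226  x^+=3.4943  v^+=1.9756  a^+=1.7211
step 2: x_pred=5.8644  r=-4.3844  x^+=3.6415  v^+=2.9841  a^+=0.1803
step 3: x_pred=6.3059  r=-3.7259  x^+=4.4169  v^+=2.7255  a^+=-1.1291
step 4: x_pred=6.3607  r=-11.7407  x^+=0.4082  v^+=0.4341  a^+=-5.2552
step 5: x_pred=-1.2030  r=6.4630  x^+=2.0738  v^+=-3.4173  a^+=-2.9839
step 6: x_pred=-2.0286  r=3.1186  x^+=-0.4475  v^+=-5.6657  a^+=-1.8880
step 7: x_pred=-6.0911  r=8.9511  x^+=-1.5529  v^+=-6.3102  a^+=1.2578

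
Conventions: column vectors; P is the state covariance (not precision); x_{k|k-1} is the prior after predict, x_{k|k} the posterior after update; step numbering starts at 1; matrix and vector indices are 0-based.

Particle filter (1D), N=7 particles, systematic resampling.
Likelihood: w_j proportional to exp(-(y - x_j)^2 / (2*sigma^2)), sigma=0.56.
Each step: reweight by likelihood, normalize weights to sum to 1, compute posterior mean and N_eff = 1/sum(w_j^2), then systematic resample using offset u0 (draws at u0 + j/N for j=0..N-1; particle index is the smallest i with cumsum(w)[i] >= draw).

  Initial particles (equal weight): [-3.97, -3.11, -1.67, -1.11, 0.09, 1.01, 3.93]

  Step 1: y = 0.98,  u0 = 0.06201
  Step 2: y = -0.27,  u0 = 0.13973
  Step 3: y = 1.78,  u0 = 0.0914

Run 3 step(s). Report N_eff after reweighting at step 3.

step 1: w=[0.0000, 0.0000, 0.0000, 0.0007, 0.2206, 0.7787, 0.0000]  mean=0.8055  Neff=1.5267  idx=[4, 4, 5, 5, 5, 5, 5]
step 2: w=[0.4080, 0.4080, 0.0368, 0.0368, 0.0368, 0.0368, 0.0368]  mean=0.2593  Neff=2.9439  idx=[0, 0, 1, 1, 1, 3, 6]
step 3: w=[0.0127, 0.0127, 0.0127, 0.0127, 0.0127, 0.4683, 0.4683]  mean=0.9516  Neff=2.2759  idx=[5, 5, 5, 5, 6, 6, 6]

N_eff = 2.2759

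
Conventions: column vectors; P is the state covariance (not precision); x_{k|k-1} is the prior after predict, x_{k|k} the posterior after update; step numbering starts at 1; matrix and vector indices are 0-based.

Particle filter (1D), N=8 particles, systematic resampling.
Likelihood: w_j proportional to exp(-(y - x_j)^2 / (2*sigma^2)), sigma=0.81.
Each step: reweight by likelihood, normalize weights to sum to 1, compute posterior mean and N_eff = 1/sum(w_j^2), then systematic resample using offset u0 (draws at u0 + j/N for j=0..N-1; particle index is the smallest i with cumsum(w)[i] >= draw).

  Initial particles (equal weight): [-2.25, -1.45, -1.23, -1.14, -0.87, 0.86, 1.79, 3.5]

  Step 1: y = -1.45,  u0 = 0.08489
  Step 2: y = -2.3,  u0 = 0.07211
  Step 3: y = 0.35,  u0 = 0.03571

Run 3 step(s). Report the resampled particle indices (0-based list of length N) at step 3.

resampled_idx = [2, 3, 4, 5, 6, 6, 7, 7]

step 1: w=[0.1428, 0.2326, 0.2242, 0.2162, 0.1800, 0.0040, 0.0001, 0.0000]  mean=-1.3340  Neff=4.9027  idx=[0, 1, 1, 2, 2, 3, 4, 4]
step 2: w=[0.2650, 0.1531, 0.1531, 0.1109, 0.1109, 0.0952, 0.0559, 0.0559]  mean=-1.5188  Neff=6.3691  idx=[0, 0, 1, 2, 3, 4, 5, 7]
step 3: w=[0.0059, 0.0059, 0.0859, 0.0859, 0.1515, 0.1515, 0.1870, 0.3265]  mean=-1.1454  Neff=4.9437  idx=[2, 3, 4, 5, 6, 6, 7, 7]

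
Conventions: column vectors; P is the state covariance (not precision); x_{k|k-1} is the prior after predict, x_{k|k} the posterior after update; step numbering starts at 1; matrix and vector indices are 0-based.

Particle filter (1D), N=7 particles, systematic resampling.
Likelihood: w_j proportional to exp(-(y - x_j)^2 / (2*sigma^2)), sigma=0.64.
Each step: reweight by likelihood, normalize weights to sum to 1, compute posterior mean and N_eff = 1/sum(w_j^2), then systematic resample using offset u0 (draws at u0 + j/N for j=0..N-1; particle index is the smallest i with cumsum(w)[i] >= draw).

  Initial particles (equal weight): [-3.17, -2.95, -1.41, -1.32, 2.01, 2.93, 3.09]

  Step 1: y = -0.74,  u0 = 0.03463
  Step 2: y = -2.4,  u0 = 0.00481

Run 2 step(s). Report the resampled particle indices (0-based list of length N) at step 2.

step 1: w=[0.0006, 0.0021, 0.4644, 0.5328, 0.0001, 0.0000, 0.0000]  mean=-1.3660  Neff=2.0016  idx=[2, 2, 2, 2, 3, 3, 3]
step 2: w=[0.1565, 0.1565, 0.1565, 0.1565, 0.1247, 0.1247, 0.1247]  mean=-1.3763  Neff=6.9159  idx=[0, 0, 1, 2, 3, 4, 5]

resampled_idx = [0, 0, 1, 2, 3, 4, 5]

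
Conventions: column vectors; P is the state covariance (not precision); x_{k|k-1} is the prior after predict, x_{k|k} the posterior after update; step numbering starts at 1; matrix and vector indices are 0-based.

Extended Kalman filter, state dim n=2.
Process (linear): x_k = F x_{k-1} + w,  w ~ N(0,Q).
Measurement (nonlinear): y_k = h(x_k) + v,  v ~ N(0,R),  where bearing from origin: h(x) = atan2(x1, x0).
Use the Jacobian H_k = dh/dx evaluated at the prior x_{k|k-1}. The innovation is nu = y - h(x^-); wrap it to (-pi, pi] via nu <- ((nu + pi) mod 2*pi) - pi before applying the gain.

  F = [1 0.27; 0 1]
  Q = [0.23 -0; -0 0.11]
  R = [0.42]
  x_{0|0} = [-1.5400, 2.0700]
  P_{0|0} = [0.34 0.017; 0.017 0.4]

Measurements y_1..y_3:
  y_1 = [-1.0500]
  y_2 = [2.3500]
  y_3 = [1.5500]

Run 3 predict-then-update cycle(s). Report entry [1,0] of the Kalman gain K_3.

K[1,0] = 0.0090

step 1: x^-=[-0.9811, 2.0700]  P^-=[0.6083 0.1250; 0.1250 0.5100]  H_jac=[-0.3945 -0.1870]  S=[0.5509]  K=[-0.4780; -0.2626]  nu=[-3.0634]  x^+=[0.4832, 2.8744]  P^+=[0.4825 0.0559; 0.0559 0.4720]
step 2: x^-=[1.2593, 2.8744]  P^-=[0.7770 0.1833; 0.1833 0.5820]  H_jac=[-0.2919 0.1279]  S=[0.4820]  K=[-0.4219; 0.0434]  nu=[1.1921]  x^+=[0.7564, 2.9261]  P^+=[0.6912 0.1921; 0.1921 0.5811]
step 3: x^-=[1.5464, 2.9261]  P^-=[1.0673 0.3490; 0.3490 0.6911]  H_jac=[-0.2671 0.1412]  S=[0.4836]  K=[-0.4877; 0.0090]  nu=[0.4654]  x^+=[1.3195, 2.9303]  P^+=[0.9523 0.3511; 0.3511 0.6911]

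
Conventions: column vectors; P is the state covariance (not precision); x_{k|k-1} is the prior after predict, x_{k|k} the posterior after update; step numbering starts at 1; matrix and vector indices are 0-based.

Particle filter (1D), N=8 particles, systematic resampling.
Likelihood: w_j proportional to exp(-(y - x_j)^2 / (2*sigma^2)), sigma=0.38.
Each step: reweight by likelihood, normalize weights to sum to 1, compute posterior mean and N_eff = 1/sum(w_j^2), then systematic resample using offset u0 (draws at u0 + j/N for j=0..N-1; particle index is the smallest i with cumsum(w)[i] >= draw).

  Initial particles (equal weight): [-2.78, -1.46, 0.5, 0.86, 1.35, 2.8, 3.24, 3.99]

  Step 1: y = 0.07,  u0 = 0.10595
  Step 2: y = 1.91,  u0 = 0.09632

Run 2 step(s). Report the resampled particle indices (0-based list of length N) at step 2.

step 1: w=[0.0000, 0.0005, 0.8159, 0.1783, 0.0053, 0.0000, 0.0000, 0.0000]  mean=0.5678  Neff=1.4336  idx=[2, 2, 2, 2, 2, 2, 3, 3]
step 2: w=[0.0204, 0.0204, 0.0204, 0.0204, 0.0204, 0.0204, 0.4387, 0.4387]  mean=0.8159  Neff=2.5813  idx=[4, 6, 6, 6, 7, 7, 7, 7]

resampled_idx = [4, 6, 6, 6, 7, 7, 7, 7]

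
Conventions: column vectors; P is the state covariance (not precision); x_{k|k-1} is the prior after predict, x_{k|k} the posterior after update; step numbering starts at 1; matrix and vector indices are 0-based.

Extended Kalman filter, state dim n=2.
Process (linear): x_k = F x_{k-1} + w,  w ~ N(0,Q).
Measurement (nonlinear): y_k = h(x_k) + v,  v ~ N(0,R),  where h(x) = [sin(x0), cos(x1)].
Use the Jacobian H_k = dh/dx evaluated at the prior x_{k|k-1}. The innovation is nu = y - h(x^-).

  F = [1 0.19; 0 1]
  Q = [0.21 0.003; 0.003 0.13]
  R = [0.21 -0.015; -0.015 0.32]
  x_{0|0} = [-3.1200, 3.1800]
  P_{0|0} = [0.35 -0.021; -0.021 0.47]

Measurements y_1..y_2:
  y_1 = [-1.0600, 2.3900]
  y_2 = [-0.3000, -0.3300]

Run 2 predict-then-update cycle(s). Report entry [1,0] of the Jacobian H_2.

H_jac[1,0] = 0.0000

step 1: x^-=[-2.5158, 3.1800]  P^-=[0.5690 0.0713; 0.0713 0.6000]  H_jac=[-0.8105 0.0000; 0.0000 0.0384]  S=[0.5838 -0.0172; -0.0172 0.3209]  K=[-0.7910 -0.0339; -0.0970 0.0666]  nu=[-0.4743, 3.3893]  x^+=[-2.2556, 3.4517]  P^+=[0.2043 0.0264; 0.0264 0.5929]
step 2: x^-=[-1.5998, 3.4517]  P^-=[0.4457 0.1420; 0.1420 0.7229]  H_jac=[-0.0290 0.0000; 0.0000 0.3052]  S=[0.2104 -0.0163; -0.0163 0.3873]  K=[-0.0529 0.1097; 0.0245 0.5706]  nu=[0.6996, 0.6223]  x^+=[-1.5686, 3.8239]  P^+=[0.4403 0.1176; 0.1176 0.5971]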